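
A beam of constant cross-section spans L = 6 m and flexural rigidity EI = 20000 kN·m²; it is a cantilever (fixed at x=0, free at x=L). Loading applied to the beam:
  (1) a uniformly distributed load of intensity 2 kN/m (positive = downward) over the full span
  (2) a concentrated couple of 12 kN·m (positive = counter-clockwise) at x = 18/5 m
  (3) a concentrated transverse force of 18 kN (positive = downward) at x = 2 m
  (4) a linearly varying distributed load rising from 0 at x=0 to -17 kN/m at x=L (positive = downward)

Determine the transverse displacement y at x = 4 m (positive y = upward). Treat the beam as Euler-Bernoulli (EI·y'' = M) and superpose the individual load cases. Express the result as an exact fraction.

Load 1 — uniform load w=2 kN/m over full span:
  y_1 = -wx²(x²-4Lx+6L²)/(24EI) = -2·4²·(4²-4·6·4+6·6²)/(24·20000) = -17/1875 m
Load 2 — applied couple M₀=12 kN·m at a=18/5 m (b=L-a=12/5):
  y_2 = M₀a(2x-a)/(2EI)  [x>a] = 12·(18/5)·(2·4-(18/5))/(2·20000) = 297/62500 m
Load 3 — point force P=18 kN at a=2 m (b=L-a=4):
  y_3 = -Pa²(3x-a)/(6EI)  [x>a] = -18·2²·(3·4-2)/(6·20000) = -3/500 m
Load 4 — triangular load w₀=-17 kN/m (0→w₀ over full span):
  y_4 = (w₀Lx³/12-w₀L²x²/6-w₀x⁵/(120L))/EI = ((-17)·6·4³/12-(-17)·6²·4²/6-(-17)·4⁵/(120·6))/20000 = 1564/28125 m
Superposition: y = Σ y_i = 12739/281250 m ≈ 0.045294 m

y(4) = 12739/281250 m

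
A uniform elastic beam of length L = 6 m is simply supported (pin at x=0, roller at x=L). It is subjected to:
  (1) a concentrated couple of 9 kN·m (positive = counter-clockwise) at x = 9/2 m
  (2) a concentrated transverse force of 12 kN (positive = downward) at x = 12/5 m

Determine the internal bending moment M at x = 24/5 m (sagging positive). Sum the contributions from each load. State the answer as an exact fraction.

M(24/5) = 99/25 kN·m

Load 1 — applied couple M₀=9 kN·m at a=9/2 m (b=L-a=3/2):
  M_1 = M₀x/L - M₀  [x>a] = 9·(24/5)/6 - 9 = -9/5 kN·m
Load 2 — point force P=12 kN at a=12/5 m (b=L-a=18/5):
  M_2 = Pa(L-x)/L  [x>a] = 12·(12/5)·(6-(24/5))/6 = 144/25 kN·m
Superposition: M = Σ M_i = 99/25 kN·m ≈ 3.960000 kN·m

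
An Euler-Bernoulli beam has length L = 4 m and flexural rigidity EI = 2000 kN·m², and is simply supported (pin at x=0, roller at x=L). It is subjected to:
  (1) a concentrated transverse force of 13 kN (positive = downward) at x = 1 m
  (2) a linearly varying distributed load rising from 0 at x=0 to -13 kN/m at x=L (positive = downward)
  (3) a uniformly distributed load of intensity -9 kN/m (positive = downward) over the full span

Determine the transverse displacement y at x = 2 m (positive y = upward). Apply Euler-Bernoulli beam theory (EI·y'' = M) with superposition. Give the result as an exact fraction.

Load 1 — point force P=13 kN at a=1 m (b=L-a=3):
  y_1 = -Pa(L-x)(2Lx-a²-x²)/(6LEI)  [x>a] = -13·1·(4-2)·(2·4·2-1²-2²)/(6·4·2000) = -143/24000 m
Load 2 — triangular load w₀=-13 kN/m (0→w₀ over full span):
  y_2 = -w₀x(7L⁴-10L²x²+3x⁴)/(360LEI) = -(-13)·2·(7·4⁴-10·4²·2²+3·2⁴)/(360·4·2000) = 13/1200 m
Load 3 — uniform load w=-9 kN/m over full span:
  y_3 = -wx(L³-2Lx²+x³)/(24EI) = -(-9)·2·(4³-2·4·2²+2³)/(24·2000) = 3/200 m
Superposition: y = Σ y_i = 159/8000 m ≈ 0.019875 m

y(2) = 159/8000 m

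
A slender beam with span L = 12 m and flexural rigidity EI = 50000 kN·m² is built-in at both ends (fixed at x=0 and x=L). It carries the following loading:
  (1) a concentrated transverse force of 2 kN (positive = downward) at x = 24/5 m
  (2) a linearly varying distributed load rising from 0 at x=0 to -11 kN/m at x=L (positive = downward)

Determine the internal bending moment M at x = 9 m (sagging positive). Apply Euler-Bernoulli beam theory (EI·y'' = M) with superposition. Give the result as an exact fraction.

Load 1 — point force P=2 kN at a=24/5 m (b=L-a=36/5):
  M_1 = Pa²(a+3b)(L-x)/L³ - Pa²b/L²  [x>a] = 2·(24/5)²·((24/5)+3·(36/5))·(12-9)/12³ - 2·(24/5)²·(36/5)/12² = -24/125 kN·m
Load 2 — triangular load w₀=-11 kN/m (0→w₀ over full span):
  M_2 = 3w₀Lx/20 - w₀L²/30 - w₀x³/(6L) = 3·(-11)·12·9/20 - (-11)·12²/30 - (-11)·9³/(6·12) = -561/40 kN·m
Superposition: M = Σ M_i = -14217/1000 kN·m ≈ -14.217000 kN·m

M(9) = -14217/1000 kN·m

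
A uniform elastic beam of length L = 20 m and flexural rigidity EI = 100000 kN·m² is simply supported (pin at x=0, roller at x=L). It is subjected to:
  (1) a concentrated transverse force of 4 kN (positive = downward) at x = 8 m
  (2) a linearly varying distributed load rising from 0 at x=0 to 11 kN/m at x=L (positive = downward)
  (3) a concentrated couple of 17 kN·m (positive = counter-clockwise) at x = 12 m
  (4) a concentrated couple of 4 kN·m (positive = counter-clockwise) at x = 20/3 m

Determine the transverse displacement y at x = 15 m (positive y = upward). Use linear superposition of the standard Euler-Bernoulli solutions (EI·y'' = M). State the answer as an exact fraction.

Load 1 — point force P=4 kN at a=8 m (b=L-a=12):
  y_1 = -Pa(L-x)(2Lx-a²-x²)/(6LEI)  [x>a] = -4·8·(20-15)·(2·20·15-8²-15²)/(6·20·100000) = -311/75000 m
Load 2 — triangular load w₀=11 kN/m (0→w₀ over full span):
  y_2 = -w₀x(7L⁴-10L²x²+3x⁴)/(360LEI) = -11·15·(7·20⁴-10·20²·15²+3·15⁴)/(360·20·100000) = -1309/15360 m
Load 3 — applied couple M₀=17 kN·m at a=12 m (b=L-a=8):
  y_3 = (M₀x³/(6L)-M₀(x-a)²/2+C₁x)/EI  [x>a] with C₁=M₀(3b²-L²)/(6L)=-442/15 = (17·15³/(6·20)-17·(15-12)²/2+(-442/15)·15)/100000 = -323/800000 m
Load 4 — applied couple M₀=4 kN·m at a=20/3 m (b=L-a=40/3):
  y_4 = (M₀x³/(6L)-M₀(x-a)²/2+C₁x)/EI  [x>a] with C₁=M₀(3b²-L²)/(6L)=40/9 = (4·15³/(6·20)-4·(15-(20/3))²/2+(40/9)·15)/100000 = 29/72000 m
Superposition: y = Σ y_i = -2573827/28800000 m ≈ -0.089369 m

y(15) = -2573827/28800000 m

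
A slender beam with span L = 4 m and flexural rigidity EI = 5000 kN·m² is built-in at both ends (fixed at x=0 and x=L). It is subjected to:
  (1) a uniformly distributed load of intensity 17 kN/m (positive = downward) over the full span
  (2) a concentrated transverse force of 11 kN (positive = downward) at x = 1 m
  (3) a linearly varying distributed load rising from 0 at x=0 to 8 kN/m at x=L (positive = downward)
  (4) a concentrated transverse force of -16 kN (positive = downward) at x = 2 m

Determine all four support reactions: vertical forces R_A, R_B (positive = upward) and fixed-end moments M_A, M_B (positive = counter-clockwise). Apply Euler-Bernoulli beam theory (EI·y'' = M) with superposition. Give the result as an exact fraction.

Load 1 — uniform load w=17 kN/m over full span:
  R_A = wL/2 = 17·4/2 = 34 kN
  M_A = wL²/12 = 17·4²/12 = 68/3 kN·m
  R_B = wL/2 = 17·4/2 = 34 kN
  M_B = -wL²/12 = -17·4²/12 = -68/3 kN·m
Load 2 — point force P=11 kN at a=1 m (b=L-a=3):
  R_A = Pb²(3a+b)/L³ = 11·3²·(3·1+3)/4³ = 297/32 kN
  M_A = Pab²/L² = 11·1·3²/4² = 99/16 kN·m
  R_B = Pa²(a+3b)/L³ = 11·1²·(1+3·3)/4³ = 55/32 kN
  M_B = -Pa²b/L² = -11·1²·3/4² = -33/16 kN·m
Load 3 — triangular load w₀=8 kN/m (0→w₀ over full span):
  R_A = 3w₀L/20 = 3·8·4/20 = 24/5 kN
  M_A = w₀L²/30 = 8·4²/30 = 64/15 kN·m
  R_B = 7w₀L/20 = 7·8·4/20 = 56/5 kN
  M_B = -w₀L²/20 = -8·4²/20 = -32/5 kN·m
Load 4 — point force P=-16 kN at a=2 m (b=L-a=2):
  R_A = Pb²(3a+b)/L³ = (-16)·2²·(3·2+2)/4³ = -8 kN
  M_A = Pab²/L² = (-16)·2·2²/4² = -8 kN·m
  R_B = Pa²(a+3b)/L³ = (-16)·2²·(2+3·2)/4³ = -8 kN
  M_B = -Pa²b/L² = -(-16)·2²·2/4² = 8 kN·m
Superposition: R_A = 6413/160 kN, M_A = 6029/240 kN·m, R_B = 6227/160 kN, M_B = -5551/240 kN·m

R_A = 6413/160 kN, M_A = 6029/240 kN·m, R_B = 6227/160 kN, M_B = -5551/240 kN·m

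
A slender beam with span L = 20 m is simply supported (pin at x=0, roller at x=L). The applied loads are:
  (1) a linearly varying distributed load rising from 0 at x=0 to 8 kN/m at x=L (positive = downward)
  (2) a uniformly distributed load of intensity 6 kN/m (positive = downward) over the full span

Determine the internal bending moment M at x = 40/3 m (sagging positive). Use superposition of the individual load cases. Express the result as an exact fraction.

Load 1 — triangular load w₀=8 kN/m (0→w₀ over full span):
  M_1 = w₀Lx/6 - w₀x³/(6L) = 8·20·(40/3)/6 - 8·(40/3)³/(6·20) = 16000/81 kN·m
Load 2 — uniform load w=6 kN/m over full span:
  M_2 = wx(L-x)/2 = 6·(40/3)·(20-(40/3))/2 = 800/3 kN·m
Superposition: M = Σ M_i = 37600/81 kN·m ≈ 464.197531 kN·m

M(40/3) = 37600/81 kN·m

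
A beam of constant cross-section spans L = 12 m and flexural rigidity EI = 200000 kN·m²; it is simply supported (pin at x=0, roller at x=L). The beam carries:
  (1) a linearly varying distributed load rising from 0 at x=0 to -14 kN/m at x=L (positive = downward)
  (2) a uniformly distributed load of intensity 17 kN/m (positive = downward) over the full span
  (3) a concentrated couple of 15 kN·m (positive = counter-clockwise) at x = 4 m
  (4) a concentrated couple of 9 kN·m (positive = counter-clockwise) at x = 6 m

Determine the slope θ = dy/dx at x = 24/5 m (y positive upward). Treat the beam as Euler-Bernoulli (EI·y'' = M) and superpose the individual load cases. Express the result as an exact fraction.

θ(24/5) = -215149/250000000 rad

Load 1 — triangular load w₀=-14 kN/m (0→w₀ over full span):
  θ_1 = -w₀(7L⁴-30L²x²+15x⁴)/(360LEI) = -(-14)·(7·12⁴-30·12²·(24/5)²+15·(24/5)⁴)/(360·12·200000) = 6783/7812500 rad
Load 2 — uniform load w=17 kN/m over full span:
  θ_2 = -w(L³-6Lx²+4x³)/(24EI) = -17·(12³-6·12·(24/5)²+4·(24/5)³)/(24·200000) = -5661/3125000 rad
Load 3 — applied couple M₀=15 kN·m at a=4 m (b=L-a=8):
  θ_3 = (M₀x²/(2L)-M₀(x-a)+C₁)/EI  [x>a] with C₁=M₀(3b²-L²)/(6L)=10 = (15·(24/5)²/(2·12)-15·((24/5)-4)+10)/200000 = 31/500000 rad
Load 4 — applied couple M₀=9 kN·m at a=6 m (b=L-a=6):
  θ_4 = (M₀x²/(2L)+C₁)/EI  [x≤a] with C₁=M₀(3b²-L²)/(6L)=-9/2 = (9·(24/5)²/(2·12)+(-9/2))/200000 = 207/10000000 rad
Superposition: θ = Σ θ_i = -215149/250000000 rad ≈ -0.000861 rad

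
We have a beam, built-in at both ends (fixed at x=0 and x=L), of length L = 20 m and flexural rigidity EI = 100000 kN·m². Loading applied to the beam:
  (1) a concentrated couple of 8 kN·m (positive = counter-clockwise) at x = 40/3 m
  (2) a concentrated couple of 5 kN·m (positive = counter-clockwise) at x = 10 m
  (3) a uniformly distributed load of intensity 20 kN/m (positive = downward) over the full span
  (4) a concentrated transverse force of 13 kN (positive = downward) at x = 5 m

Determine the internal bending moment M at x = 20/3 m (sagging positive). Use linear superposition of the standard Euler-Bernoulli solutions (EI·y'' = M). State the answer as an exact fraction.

Load 1 — applied couple M₀=8 kN·m at a=40/3 m (b=L-a=20/3):
  M_1 = R_Ax - M_A  [x≤a] with R_A=8/15, M_A=8/3 = (8/15)·(20/3) - (8/3) = 8/9 kN·m
Load 2 — applied couple M₀=5 kN·m at a=10 m (b=L-a=10):
  M_2 = R_Ax - M_A  [x≤a] with R_A=3/8, M_A=5/4 = (3/8)·(20/3) - (5/4) = 5/4 kN·m
Load 3 — uniform load w=20 kN/m over full span:
  M_3 = wLx/2 - wL²/12 - wx²/2 = 20·20·(20/3)/2 - 20·20²/12 - 20·(20/3)²/2 = 2000/9 kN·m
Load 4 — point force P=13 kN at a=5 m (b=L-a=15):
  M_4 = Pa²(a+3b)(L-x)/L³ - Pa²b/L²  [x>a] = 13·5²·(5+3·15)·(20-(20/3))/20³ - 13·5²·15/20² = 715/48 kN·m
Superposition: M = Σ M_i = 34453/144 kN·m ≈ 239.256944 kN·m

M(20/3) = 34453/144 kN·m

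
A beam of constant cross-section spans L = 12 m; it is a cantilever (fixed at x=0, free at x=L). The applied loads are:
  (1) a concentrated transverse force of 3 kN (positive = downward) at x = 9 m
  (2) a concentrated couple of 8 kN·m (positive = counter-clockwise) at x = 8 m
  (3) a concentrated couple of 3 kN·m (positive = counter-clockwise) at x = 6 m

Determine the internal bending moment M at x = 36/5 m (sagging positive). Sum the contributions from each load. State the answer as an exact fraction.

Load 1 — point force P=3 kN at a=9 m (b=L-a=3):
  M_1 = -P(a-x)  [x≤a] = -3·(9-(36/5)) = -27/5 kN·m
Load 2 — applied couple M₀=8 kN·m at a=8 m (b=L-a=4):
  M_2 = M₀  [x≤a] = 8 = 8 kN·m
Load 3 — applied couple M₀=3 kN·m at a=6 m (b=L-a=6):
  M_3 = 0  [x>a] = 0 kN·m
Superposition: M = Σ M_i = 13/5 kN·m ≈ 2.600000 kN·m

M(36/5) = 13/5 kN·m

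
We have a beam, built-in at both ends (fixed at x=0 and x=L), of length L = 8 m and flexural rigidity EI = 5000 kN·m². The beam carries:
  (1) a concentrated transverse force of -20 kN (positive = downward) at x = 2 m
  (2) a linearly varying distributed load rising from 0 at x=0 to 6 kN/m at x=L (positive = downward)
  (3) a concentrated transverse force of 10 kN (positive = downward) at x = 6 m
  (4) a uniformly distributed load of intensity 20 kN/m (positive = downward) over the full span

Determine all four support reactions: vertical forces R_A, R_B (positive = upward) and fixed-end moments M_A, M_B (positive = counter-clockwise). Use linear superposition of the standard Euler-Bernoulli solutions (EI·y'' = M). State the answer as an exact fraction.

R_A = 5751/80 kN, M_A = 6043/60 kN·m, R_B = 8169/80 kN, M_B = -7777/60 kN·m

Load 1 — point force P=-20 kN at a=2 m (b=L-a=6):
  R_A = Pb²(3a+b)/L³ = (-20)·6²·(3·2+6)/8³ = -135/8 kN
  M_A = Pab²/L² = (-20)·2·6²/8² = -45/2 kN·m
  R_B = Pa²(a+3b)/L³ = (-20)·2²·(2+3·6)/8³ = -25/8 kN
  M_B = -Pa²b/L² = -(-20)·2²·6/8² = 15/2 kN·m
Load 2 — triangular load w₀=6 kN/m (0→w₀ over full span):
  R_A = 3w₀L/20 = 3·6·8/20 = 36/5 kN
  M_A = w₀L²/30 = 6·8²/30 = 64/5 kN·m
  R_B = 7w₀L/20 = 7·6·8/20 = 84/5 kN
  M_B = -w₀L²/20 = -6·8²/20 = -96/5 kN·m
Load 3 — point force P=10 kN at a=6 m (b=L-a=2):
  R_A = Pb²(3a+b)/L³ = 10·2²·(3·6+2)/8³ = 25/16 kN
  M_A = Pab²/L² = 10·6·2²/8² = 15/4 kN·m
  R_B = Pa²(a+3b)/L³ = 10·6²·(6+3·2)/8³ = 135/16 kN
  M_B = -Pa²b/L² = -10·6²·2/8² = -45/4 kN·m
Load 4 — uniform load w=20 kN/m over full span:
  R_A = wL/2 = 20·8/2 = 80 kN
  M_A = wL²/12 = 20·8²/12 = 320/3 kN·m
  R_B = wL/2 = 20·8/2 = 80 kN
  M_B = -wL²/12 = -20·8²/12 = -320/3 kN·m
Superposition: R_A = 5751/80 kN, M_A = 6043/60 kN·m, R_B = 8169/80 kN, M_B = -7777/60 kN·m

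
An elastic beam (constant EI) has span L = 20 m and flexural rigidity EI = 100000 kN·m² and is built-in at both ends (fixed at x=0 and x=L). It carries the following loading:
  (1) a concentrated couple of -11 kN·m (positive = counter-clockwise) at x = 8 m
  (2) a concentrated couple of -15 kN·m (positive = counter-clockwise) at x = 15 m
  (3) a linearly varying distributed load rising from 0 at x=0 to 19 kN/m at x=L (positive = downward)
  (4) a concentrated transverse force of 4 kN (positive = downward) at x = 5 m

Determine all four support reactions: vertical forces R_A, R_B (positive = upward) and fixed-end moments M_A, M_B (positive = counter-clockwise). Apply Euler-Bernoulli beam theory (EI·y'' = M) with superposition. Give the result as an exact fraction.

Load 1 — applied couple M₀=-11 kN·m at a=8 m (b=L-a=12):
  R_A = 6M₀ab/L³ = 6·(-11)·8·12/20³ = -99/125 kN
  M_A = M₀b(2a-b)/L² = (-11)·12·(2·8-12)/20² = -33/25 kN·m
  R_B = -6M₀ab/L³ = -6·(-11)·8·12/20³ = 99/125 kN
  M_B = M₀a(2b-a)/L² = (-11)·8·(2·12-8)/20² = -88/25 kN·m
Load 2 — applied couple M₀=-15 kN·m at a=15 m (b=L-a=5):
  R_A = 6M₀ab/L³ = 6·(-15)·15·5/20³ = -27/32 kN
  M_A = M₀b(2a-b)/L² = (-15)·5·(2·15-5)/20² = -75/16 kN·m
  R_B = -6M₀ab/L³ = -6·(-15)·15·5/20³ = 27/32 kN
  M_B = M₀a(2b-a)/L² = (-15)·15·(2·5-15)/20² = 45/16 kN·m
Load 3 — triangular load w₀=19 kN/m (0→w₀ over full span):
  R_A = 3w₀L/20 = 3·19·20/20 = 57 kN
  M_A = w₀L²/30 = 19·20²/30 = 760/3 kN·m
  R_B = 7w₀L/20 = 7·19·20/20 = 133 kN
  M_B = -w₀L²/20 = -19·20²/20 = -380 kN·m
Load 4 — point force P=4 kN at a=5 m (b=L-a=15):
  R_A = Pb²(3a+b)/L³ = 4·15²·(3·5+15)/20³ = 27/8 kN
  M_A = Pab²/L² = 4·5·15²/20² = 45/4 kN·m
  R_B = Pa²(a+3b)/L³ = 4·5²·(5+3·15)/20³ = 5/8 kN
  M_B = -Pa²b/L² = -4·5²·15/20² = -15/4 kN·m
Superposition: R_A = 234957/4000 kN, M_A = 310291/1200 kN·m, R_B = 541043/4000 kN, M_B = -153783/400 kN·m

R_A = 234957/4000 kN, M_A = 310291/1200 kN·m, R_B = 541043/4000 kN, M_B = -153783/400 kN·m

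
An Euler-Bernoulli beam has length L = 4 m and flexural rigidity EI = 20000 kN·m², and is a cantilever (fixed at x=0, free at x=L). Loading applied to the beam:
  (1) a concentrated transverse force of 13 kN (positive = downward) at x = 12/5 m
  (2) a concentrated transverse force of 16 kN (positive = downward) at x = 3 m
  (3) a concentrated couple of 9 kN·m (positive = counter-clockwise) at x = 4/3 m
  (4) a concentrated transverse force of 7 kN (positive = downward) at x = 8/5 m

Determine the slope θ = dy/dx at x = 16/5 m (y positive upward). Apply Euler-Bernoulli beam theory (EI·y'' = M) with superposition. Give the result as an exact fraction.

θ(16/5) = -133/25000 rad

Load 1 — point force P=13 kN at a=12/5 m (b=L-a=8/5):
  θ_1 = -Pa²/(2EI)  [x>a] = -13·(12/5)²/(2·20000) = -117/62500 rad
Load 2 — point force P=16 kN at a=3 m (b=L-a=1):
  θ_2 = -Pa²/(2EI)  [x>a] = -16·3²/(2·20000) = -9/2500 rad
Load 3 — applied couple M₀=9 kN·m at a=4/3 m (b=L-a=8/3):
  θ_3 = M₀a/EI  [x>a] = 9·(4/3)/20000 = 3/5000 rad
Load 4 — point force P=7 kN at a=8/5 m (b=L-a=12/5):
  θ_4 = -Pa²/(2EI)  [x>a] = -7·(8/5)²/(2·20000) = -7/15625 rad
Superposition: θ = Σ θ_i = -133/25000 rad ≈ -0.005320 rad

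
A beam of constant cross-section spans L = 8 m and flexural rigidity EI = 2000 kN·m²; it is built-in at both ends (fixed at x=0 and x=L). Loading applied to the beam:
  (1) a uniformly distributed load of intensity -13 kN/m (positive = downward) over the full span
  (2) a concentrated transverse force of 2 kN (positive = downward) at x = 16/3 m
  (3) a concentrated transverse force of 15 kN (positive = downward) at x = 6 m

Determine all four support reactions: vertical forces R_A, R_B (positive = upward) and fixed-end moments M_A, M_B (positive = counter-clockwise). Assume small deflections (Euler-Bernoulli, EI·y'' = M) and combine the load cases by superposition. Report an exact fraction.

R_A = -42455/864 kN, M_A = -13505/216 kN·m, R_B = -32713/864 kN, M_B = 10819/216 kN·m

Load 1 — uniform load w=-13 kN/m over full span:
  R_A = wL/2 = (-13)·8/2 = -52 kN
  M_A = wL²/12 = (-13)·8²/12 = -208/3 kN·m
  R_B = wL/2 = (-13)·8/2 = -52 kN
  M_B = -wL²/12 = -(-13)·8²/12 = 208/3 kN·m
Load 2 — point force P=2 kN at a=16/3 m (b=L-a=8/3):
  R_A = Pb²(3a+b)/L³ = 2·(8/3)²·(3·(16/3)+(8/3))/8³ = 14/27 kN
  M_A = Pab²/L² = 2·(16/3)·(8/3)²/8² = 32/27 kN·m
  R_B = Pa²(a+3b)/L³ = 2·(16/3)²·((16/3)+3·(8/3))/8³ = 40/27 kN
  M_B = -Pa²b/L² = -2·(16/3)²·(8/3)/8² = -64/27 kN·m
Load 3 — point force P=15 kN at a=6 m (b=L-a=2):
  R_A = Pb²(3a+b)/L³ = 15·2²·(3·6+2)/8³ = 75/32 kN
  M_A = Pab²/L² = 15·6·2²/8² = 45/8 kN·m
  R_B = Pa²(a+3b)/L³ = 15·6²·(6+3·2)/8³ = 405/32 kN
  M_B = -Pa²b/L² = -15·6²·2/8² = -135/8 kN·m
Superposition: R_A = -42455/864 kN, M_A = -13505/216 kN·m, R_B = -32713/864 kN, M_B = 10819/216 kN·m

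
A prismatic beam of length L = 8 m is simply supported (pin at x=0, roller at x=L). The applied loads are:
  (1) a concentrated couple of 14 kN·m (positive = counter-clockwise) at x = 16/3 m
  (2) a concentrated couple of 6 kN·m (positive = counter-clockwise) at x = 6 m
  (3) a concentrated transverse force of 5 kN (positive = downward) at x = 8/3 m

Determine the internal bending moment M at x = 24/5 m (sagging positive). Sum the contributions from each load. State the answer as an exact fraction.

M(24/5) = 52/3 kN·m

Load 1 — applied couple M₀=14 kN·m at a=16/3 m (b=L-a=8/3):
  M_1 = M₀x/L  [x≤a] = 14·(24/5)/8 = 42/5 kN·m
Load 2 — applied couple M₀=6 kN·m at a=6 m (b=L-a=2):
  M_2 = M₀x/L  [x≤a] = 6·(24/5)/8 = 18/5 kN·m
Load 3 — point force P=5 kN at a=8/3 m (b=L-a=16/3):
  M_3 = Pa(L-x)/L  [x>a] = 5·(8/3)·(8-(24/5))/8 = 16/3 kN·m
Superposition: M = Σ M_i = 52/3 kN·m ≈ 17.333333 kN·m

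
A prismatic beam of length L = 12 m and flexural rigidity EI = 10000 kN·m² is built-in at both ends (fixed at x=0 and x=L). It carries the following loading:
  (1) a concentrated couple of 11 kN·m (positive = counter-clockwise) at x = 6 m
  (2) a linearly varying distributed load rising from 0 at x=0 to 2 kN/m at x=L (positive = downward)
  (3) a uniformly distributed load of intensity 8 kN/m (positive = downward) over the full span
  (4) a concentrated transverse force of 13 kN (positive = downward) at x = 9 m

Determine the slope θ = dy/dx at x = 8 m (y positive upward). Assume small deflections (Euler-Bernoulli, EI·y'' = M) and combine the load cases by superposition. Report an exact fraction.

Load 1 — applied couple M₀=11 kN·m at a=6 m (b=L-a=6):
  θ_1 = (R_Ax²/2 - M_Ax - M₀(x-a))/EI  [x>a] with R_A=11/8, M_A=11/4 = ((11/8)·8²/2 - (11/4)·8 - 11·(8-6))/10000 = 0 rad
Load 2 — triangular load w₀=2 kN/m (0→w₀ over full span):
  θ_2 = -w₀(2x(L-x)(L-2x)(x+2L)+x²(L-x)²)/(120LEI) = -2·(2·8·(12-8)·(12-2·8)·(8+2·12)+8²·(12-8)²)/(120·12·10000) = 28/28125 rad
Load 3 — uniform load w=8 kN/m over full span:
  θ_3 = -wx(L-x)(L-2x)/(12EI) = -8·8·(12-8)·(12-2·8)/(12·10000) = 16/1875 rad
Load 4 — point force P=13 kN at a=9 m (b=L-a=3):
  θ_4 = -Pb²x(2aL-(3a+b)x)/(2L³EI)  [x≤a] = -13·3²·8·(2·9·12-(3·9+3)·8)/(2·12³·10000) = 13/20000 rad
Superposition: θ = Σ θ_i = 9161/900000 rad ≈ 0.010179 rad

θ(8) = 9161/900000 rad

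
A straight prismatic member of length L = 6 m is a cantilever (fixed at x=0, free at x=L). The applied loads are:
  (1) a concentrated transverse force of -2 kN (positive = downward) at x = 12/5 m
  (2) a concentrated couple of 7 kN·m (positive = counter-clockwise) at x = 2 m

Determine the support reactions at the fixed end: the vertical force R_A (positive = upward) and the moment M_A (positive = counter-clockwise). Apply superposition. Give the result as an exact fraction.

Load 1 — point force P=-2 kN at a=12/5 m (b=L-a=18/5):
  R_A = P = (-2) = -2 kN
  M_A = Pa = (-2)·(12/5) = -24/5 kN·m
Load 2 — applied couple M₀=7 kN·m at a=2 m (b=L-a=4):
  R_A = 0 kN
  M_A = -M₀ = -7 kN·m
Superposition: R_A = -2 kN, M_A = -59/5 kN·m

R_A = -2 kN, M_A = -59/5 kN·m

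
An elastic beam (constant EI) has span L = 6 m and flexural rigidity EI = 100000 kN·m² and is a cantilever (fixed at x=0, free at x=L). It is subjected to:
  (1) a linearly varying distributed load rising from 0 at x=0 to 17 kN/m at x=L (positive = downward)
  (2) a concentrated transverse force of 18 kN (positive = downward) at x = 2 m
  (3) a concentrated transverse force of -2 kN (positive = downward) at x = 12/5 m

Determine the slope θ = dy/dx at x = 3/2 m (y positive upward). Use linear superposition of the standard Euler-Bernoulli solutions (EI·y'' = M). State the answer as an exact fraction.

Load 1 — triangular load w₀=17 kN/m (0→w₀ over full span):
  θ_1 = (w₀Lx²/4-w₀L²x/3-w₀x⁴/(24L))/EI = (17·6·(3/2)²/4-17·6²·(3/2)/3-17·(3/2)⁴/(24·6))/100000 = -63801/25600000 rad
Load 2 — point force P=18 kN at a=2 m (b=L-a=4):
  θ_2 = -Px(2a-x)/(2EI)  [x≤a] = -18·(3/2)·(2·2-(3/2))/(2·100000) = -27/80000 rad
Load 3 — point force P=-2 kN at a=12/5 m (b=L-a=18/5):
  θ_3 = -Px(2a-x)/(2EI)  [x≤a] = -(-2)·(3/2)·(2·(12/5)-(3/2))/(2·100000) = 99/2000000 rad
Superposition: θ = Σ θ_i = -355869/128000000 rad ≈ -0.002780 rad

θ(3/2) = -355869/128000000 rad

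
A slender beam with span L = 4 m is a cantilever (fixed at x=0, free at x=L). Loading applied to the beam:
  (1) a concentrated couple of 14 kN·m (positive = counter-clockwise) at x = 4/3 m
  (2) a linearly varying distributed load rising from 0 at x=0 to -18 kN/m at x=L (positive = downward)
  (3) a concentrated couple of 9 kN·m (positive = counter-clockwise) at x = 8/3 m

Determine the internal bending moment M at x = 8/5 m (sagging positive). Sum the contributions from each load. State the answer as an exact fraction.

Load 1 — applied couple M₀=14 kN·m at a=4/3 m (b=L-a=8/3):
  M_1 = 0  [x>a] = 0 kN·m
Load 2 — triangular load w₀=-18 kN/m (0→w₀ over full span):
  M_2 = w₀Lx/2 - w₀L²/3 - w₀x³/(6L) = (-18)·4·(8/5)/2 - (-18)·4²/3 - (-18)·(8/5)³/(6·4) = 5184/125 kN·m
Load 3 — applied couple M₀=9 kN·m at a=8/3 m (b=L-a=4/3):
  M_3 = M₀  [x≤a] = 9 = 9 kN·m
Superposition: M = Σ M_i = 6309/125 kN·m ≈ 50.472000 kN·m

M(8/5) = 6309/125 kN·m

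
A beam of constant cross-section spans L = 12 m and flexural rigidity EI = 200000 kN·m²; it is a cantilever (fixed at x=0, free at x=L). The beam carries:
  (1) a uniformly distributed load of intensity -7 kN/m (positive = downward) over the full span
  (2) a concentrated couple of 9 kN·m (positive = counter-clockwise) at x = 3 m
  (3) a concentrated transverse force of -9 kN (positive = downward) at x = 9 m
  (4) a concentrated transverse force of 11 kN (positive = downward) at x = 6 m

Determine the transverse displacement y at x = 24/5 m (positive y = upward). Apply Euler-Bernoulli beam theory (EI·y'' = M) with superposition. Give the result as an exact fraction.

Load 1 — uniform load w=-7 kN/m over full span:
  y_1 = -wx²(x²-4Lx+6L²)/(24EI) = -(-7)·(24/5)²·((24/5)²-4·12·(24/5)+6·12²)/(24·200000) = 43092/1953125 m
Load 2 — applied couple M₀=9 kN·m at a=3 m (b=L-a=9):
  y_2 = M₀a(2x-a)/(2EI)  [x>a] = 9·3·(2·(24/5)-3)/(2·200000) = 891/2000000 m
Load 3 — point force P=-9 kN at a=9 m (b=L-a=3):
  y_3 = -Px²(3a-x)/(6EI)  [x≤a] = -(-9)·(24/5)²·(3·9-(24/5))/(6·200000) = 2997/781250 m
Load 4 — point force P=11 kN at a=6 m (b=L-a=6):
  y_4 = -Px²(3a-x)/(6EI)  [x≤a] = -11·(24/5)²·(3·6-(24/5))/(6·200000) = -1089/390625 m
Superposition: y = Σ y_i = 5889231/250000000 m ≈ 0.023557 m

y(24/5) = 5889231/250000000 m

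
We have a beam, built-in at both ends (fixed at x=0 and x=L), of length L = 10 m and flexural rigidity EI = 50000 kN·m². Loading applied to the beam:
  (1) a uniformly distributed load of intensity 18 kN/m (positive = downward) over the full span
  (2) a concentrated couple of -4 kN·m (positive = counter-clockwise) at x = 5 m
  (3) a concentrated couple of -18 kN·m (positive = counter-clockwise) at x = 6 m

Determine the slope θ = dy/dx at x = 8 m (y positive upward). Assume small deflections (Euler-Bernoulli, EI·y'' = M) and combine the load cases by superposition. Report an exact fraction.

θ(8) = 2249/781250 rad

Load 1 — uniform load w=18 kN/m over full span:
  θ_1 = -wx(L-x)(L-2x)/(12EI) = -18·8·(10-8)·(10-2·8)/(12·50000) = 9/3125 rad
Load 2 — applied couple M₀=-4 kN·m at a=5 m (b=L-a=5):
  θ_2 = (R_Ax²/2 - M_Ax - M₀(x-a))/EI  [x>a] with R_A=-3/5, M_A=-1 = ((-3/5)·8²/2 - (-1)·8 - (-4)·(8-5))/50000 = 1/62500 rad
Load 3 — applied couple M₀=-18 kN·m at a=6 m (b=L-a=4):
  θ_3 = (R_Ax²/2 - M_Ax - M₀(x-a))/EI  [x>a] with R_A=-324/125, M_A=-144/25 = ((-324/125)·8²/2 - (-144/25)·8 - (-18)·(8-6))/50000 = -27/1562500 rad
Superposition: θ = Σ θ_i = 2249/781250 rad ≈ 0.002879 rad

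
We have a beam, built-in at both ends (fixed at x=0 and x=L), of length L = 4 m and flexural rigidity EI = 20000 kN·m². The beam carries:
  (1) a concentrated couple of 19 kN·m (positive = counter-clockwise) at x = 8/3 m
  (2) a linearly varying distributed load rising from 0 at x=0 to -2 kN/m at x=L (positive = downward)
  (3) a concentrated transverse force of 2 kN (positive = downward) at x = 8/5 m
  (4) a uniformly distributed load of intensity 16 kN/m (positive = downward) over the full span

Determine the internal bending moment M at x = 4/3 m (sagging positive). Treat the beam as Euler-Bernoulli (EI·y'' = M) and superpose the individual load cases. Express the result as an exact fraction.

M(4/3) = 95807/10125 kN·m

Load 1 — applied couple M₀=19 kN·m at a=8/3 m (b=L-a=4/3):
  M_1 = R_Ax - M_A  [x≤a] with R_A=19/3, M_A=19/3 = (19/3)·(4/3) - (19/3) = 19/9 kN·m
Load 2 — triangular load w₀=-2 kN/m (0→w₀ over full span):
  M_2 = 3w₀Lx/20 - w₀L²/30 - w₀x³/(6L) = 3·(-2)·4·(4/3)/20 - (-2)·4²/30 - (-2)·(4/3)³/(6·4) = -136/405 kN·m
Load 3 — point force P=2 kN at a=8/5 m (b=L-a=12/5):
  M_3 = Pb²(3a+b)x/L³ - Pab²/L²  [x≤a] = 2·(12/5)²·(3·(8/5)+(12/5))·(4/3)/4³ - 2·(8/5)·(12/5)²/4² = 72/125 kN·m
Load 4 — uniform load w=16 kN/m over full span:
  M_4 = wLx/2 - wL²/12 - wx²/2 = 16·4·(4/3)/2 - 16·4²/12 - 16·(4/3)²/2 = 64/9 kN·m
Superposition: M = Σ M_i = 95807/10125 kN·m ≈ 9.462420 kN·m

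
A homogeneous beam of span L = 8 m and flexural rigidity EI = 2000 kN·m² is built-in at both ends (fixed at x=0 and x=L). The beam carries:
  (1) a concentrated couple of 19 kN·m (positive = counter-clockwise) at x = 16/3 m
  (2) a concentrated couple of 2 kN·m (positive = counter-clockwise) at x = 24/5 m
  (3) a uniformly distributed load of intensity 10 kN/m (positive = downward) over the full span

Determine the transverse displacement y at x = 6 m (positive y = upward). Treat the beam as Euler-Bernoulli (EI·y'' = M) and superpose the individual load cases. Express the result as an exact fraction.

y(6) = -289/9000 m

Load 1 — applied couple M₀=19 kN·m at a=16/3 m (b=L-a=8/3):
  y_1 = (R_Ax³/6 - M_Ax²/2 - M₀(x-a)²/2)/EI  [x>a] with R_A=19/6, M_A=19/3 = ((19/6)·6³/6 - (19/3)·6²/2 - 19·(6-(16/3))²/2)/2000 = -19/9000 m
Load 2 — applied couple M₀=2 kN·m at a=24/5 m (b=L-a=16/5):
  y_2 = (R_Ax³/6 - M_Ax²/2 - M₀(x-a)²/2)/EI  [x>a] with R_A=9/25, M_A=16/25 = ((9/25)·6³/6 - (16/25)·6²/2 - 2·(6-(24/5))²/2)/2000 = 0 m
Load 3 — uniform load w=10 kN/m over full span:
  y_3 = -wx²(L-x)²/(24EI) = -10·6²·(8-6)²/(24·2000) = -3/100 m
Superposition: y = Σ y_i = -289/9000 m ≈ -0.032111 m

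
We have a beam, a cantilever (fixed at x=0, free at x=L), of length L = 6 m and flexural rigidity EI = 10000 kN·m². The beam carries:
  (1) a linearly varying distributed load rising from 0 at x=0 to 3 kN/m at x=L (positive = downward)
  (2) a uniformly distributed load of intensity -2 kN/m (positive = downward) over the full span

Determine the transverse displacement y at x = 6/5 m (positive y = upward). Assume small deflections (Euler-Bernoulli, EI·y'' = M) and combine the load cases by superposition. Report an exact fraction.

Load 1 — triangular load w₀=3 kN/m (0→w₀ over full span):
  y_1 = (w₀Lx³/12-w₀L²x²/6-w₀x⁵/(120L))/EI = (3·6·(6/5)³/12-3·6²·(6/5)²/6-3·(6/5)⁵/(120·6))/10000 = -182331/78125000 m
Load 2 — uniform load w=-2 kN/m over full span:
  y_2 = -wx²(x²-4Lx+6L²)/(24EI) = -(-2)·(6/5)²·((6/5)²-4·6·(6/5)+6·6²)/(24·10000) = 3537/1562500 m
Superposition: y = Σ y_i = -5481/78125000 m ≈ -0.000070 m

y(6/5) = -5481/78125000 m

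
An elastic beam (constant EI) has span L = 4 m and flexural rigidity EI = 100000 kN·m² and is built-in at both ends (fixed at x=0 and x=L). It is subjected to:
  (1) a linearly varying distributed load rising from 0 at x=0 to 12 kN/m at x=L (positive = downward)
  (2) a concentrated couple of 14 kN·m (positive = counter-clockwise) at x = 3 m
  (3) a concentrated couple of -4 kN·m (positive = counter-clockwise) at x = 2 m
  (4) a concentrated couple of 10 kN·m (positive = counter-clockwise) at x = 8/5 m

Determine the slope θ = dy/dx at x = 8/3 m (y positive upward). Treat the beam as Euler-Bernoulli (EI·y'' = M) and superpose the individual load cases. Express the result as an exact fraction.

θ(8/3) = 1409/40500000 rad

Load 1 — triangular load w₀=12 kN/m (0→w₀ over full span):
  θ_1 = -w₀(2x(L-x)(L-2x)(x+2L)+x²(L-x)²)/(120LEI) = -12·(2·(8/3)·(4-(8/3))·(4-2·(8/3))·((8/3)+2·4)+(8/3)²·(4-(8/3))²)/(120·4·100000) = 28/1265625 rad
Load 2 — applied couple M₀=14 kN·m at a=3 m (b=L-a=1):
  θ_2 = (R_Ax²/2 - M_Ax)/EI  [x≤a] with R_A=63/16, M_A=35/8 = ((63/16)·(8/3)²/2 - (35/8)·(8/3))/100000 = 7/300000 rad
Load 3 — applied couple M₀=-4 kN·m at a=2 m (b=L-a=2):
  θ_3 = (R_Ax²/2 - M_Ax - M₀(x-a))/EI  [x>a] with R_A=-3/2, M_A=-1 = ((-3/2)·(8/3)²/2 - (-1)·(8/3) - (-4)·((8/3)-2))/100000 = 0 rad
Load 4 — applied couple M₀=10 kN·m at a=8/5 m (b=L-a=12/5):
  θ_4 = (R_Ax²/2 - M_Ax - M₀(x-a))/EI  [x>a] with R_A=18/5, M_A=6/5 = ((18/5)·(8/3)²/2 - (6/5)·(8/3) - 10·((8/3)-(8/5)))/100000 = -1/93750 rad
Superposition: θ = Σ θ_i = 1409/40500000 rad ≈ 0.000035 rad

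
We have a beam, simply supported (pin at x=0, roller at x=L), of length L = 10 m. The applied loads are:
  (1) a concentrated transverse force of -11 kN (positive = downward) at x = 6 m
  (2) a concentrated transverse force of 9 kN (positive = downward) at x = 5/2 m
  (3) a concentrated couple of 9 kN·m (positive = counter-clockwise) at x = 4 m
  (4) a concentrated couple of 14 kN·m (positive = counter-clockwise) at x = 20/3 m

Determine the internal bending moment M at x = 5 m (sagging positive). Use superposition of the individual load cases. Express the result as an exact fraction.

M(5) = -33/4 kN·m

Load 1 — point force P=-11 kN at a=6 m (b=L-a=4):
  M_1 = Pbx/L  [x≤a] = (-11)·4·5/10 = -22 kN·m
Load 2 — point force P=9 kN at a=5/2 m (b=L-a=15/2):
  M_2 = Pa(L-x)/L  [x>a] = 9·(5/2)·(10-5)/10 = 45/4 kN·m
Load 3 — applied couple M₀=9 kN·m at a=4 m (b=L-a=6):
  M_3 = M₀x/L - M₀  [x>a] = 9·5/10 - 9 = -9/2 kN·m
Load 4 — applied couple M₀=14 kN·m at a=20/3 m (b=L-a=10/3):
  M_4 = M₀x/L  [x≤a] = 14·5/10 = 7 kN·m
Superposition: M = Σ M_i = -33/4 kN·m ≈ -8.250000 kN·m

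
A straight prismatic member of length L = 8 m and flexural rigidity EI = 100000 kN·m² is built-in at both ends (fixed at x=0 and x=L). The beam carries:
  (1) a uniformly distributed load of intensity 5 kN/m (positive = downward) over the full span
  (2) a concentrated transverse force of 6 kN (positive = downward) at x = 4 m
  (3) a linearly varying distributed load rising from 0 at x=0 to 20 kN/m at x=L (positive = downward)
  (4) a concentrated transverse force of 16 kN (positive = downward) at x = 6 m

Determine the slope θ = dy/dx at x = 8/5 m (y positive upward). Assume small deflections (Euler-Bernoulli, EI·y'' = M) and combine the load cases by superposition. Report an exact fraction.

θ(8/5) = -1661/2343750 rad

Load 1 — uniform load w=5 kN/m over full span:
  θ_1 = -wx(L-x)(L-2x)/(12EI) = -5·(8/5)·(8-(8/5))·(8-2·(8/5))/(12·100000) = -16/78125 rad
Load 2 — point force P=6 kN at a=4 m (b=L-a=4):
  θ_2 = -Pb²x(2aL-(3a+b)x)/(2L³EI)  [x≤a] = -6·4²·(8/5)·(2·4·8-(3·4+4)·(8/5))/(2·8³·100000) = -9/156250 rad
Load 3 — triangular load w₀=20 kN/m (0→w₀ over full span):
  θ_3 = -w₀(2x(L-x)(L-2x)(x+2L)+x²(L-x)²)/(120LEI) = -20·(2·(8/5)·(8-(8/5))·(8-2·(8/5))·((8/5)+2·8)+(8/5)²·(8-(8/5))²)/(120·8·100000) = -448/1171875 rad
Load 4 — point force P=16 kN at a=6 m (b=L-a=2):
  θ_4 = -Pb²x(2aL-(3a+b)x)/(2L³EI)  [x≤a] = -16·2²·(8/5)·(2·6·8-(3·6+2)·(8/5))/(2·8³·100000) = -1/15625 rad
Superposition: θ = Σ θ_i = -1661/2343750 rad ≈ -0.000709 rad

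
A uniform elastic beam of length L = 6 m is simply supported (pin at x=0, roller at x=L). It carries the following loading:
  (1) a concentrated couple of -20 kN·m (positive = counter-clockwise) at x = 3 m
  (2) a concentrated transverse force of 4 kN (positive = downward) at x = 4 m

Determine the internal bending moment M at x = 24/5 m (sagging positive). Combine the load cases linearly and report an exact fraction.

M(24/5) = 36/5 kN·m

Load 1 — applied couple M₀=-20 kN·m at a=3 m (b=L-a=3):
  M_1 = M₀x/L - M₀  [x>a] = (-20)·(24/5)/6 - (-20) = 4 kN·m
Load 2 — point force P=4 kN at a=4 m (b=L-a=2):
  M_2 = Pa(L-x)/L  [x>a] = 4·4·(6-(24/5))/6 = 16/5 kN·m
Superposition: M = Σ M_i = 36/5 kN·m ≈ 7.200000 kN·m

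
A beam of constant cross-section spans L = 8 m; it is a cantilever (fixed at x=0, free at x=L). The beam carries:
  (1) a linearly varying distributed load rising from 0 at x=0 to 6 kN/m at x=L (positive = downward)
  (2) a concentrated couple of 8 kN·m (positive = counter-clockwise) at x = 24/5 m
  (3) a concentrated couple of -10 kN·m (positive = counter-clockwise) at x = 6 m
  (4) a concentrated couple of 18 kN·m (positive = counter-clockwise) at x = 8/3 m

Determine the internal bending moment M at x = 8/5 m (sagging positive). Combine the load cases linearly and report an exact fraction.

M(8/5) = -9264/125 kN·m

Load 1 — triangular load w₀=6 kN/m (0→w₀ over full span):
  M_1 = w₀Lx/2 - w₀L²/3 - w₀x³/(6L) = 6·8·(8/5)/2 - 6·8²/3 - 6·(8/5)³/(6·8) = -11264/125 kN·m
Load 2 — applied couple M₀=8 kN·m at a=24/5 m (b=L-a=16/5):
  M_2 = M₀  [x≤a] = 8 = 8 kN·m
Load 3 — applied couple M₀=-10 kN·m at a=6 m (b=L-a=2):
  M_3 = M₀  [x≤a] = (-10) = -10 kN·m
Load 4 — applied couple M₀=18 kN·m at a=8/3 m (b=L-a=16/3):
  M_4 = M₀  [x≤a] = 18 = 18 kN·m
Superposition: M = Σ M_i = -9264/125 kN·m ≈ -74.112000 kN·m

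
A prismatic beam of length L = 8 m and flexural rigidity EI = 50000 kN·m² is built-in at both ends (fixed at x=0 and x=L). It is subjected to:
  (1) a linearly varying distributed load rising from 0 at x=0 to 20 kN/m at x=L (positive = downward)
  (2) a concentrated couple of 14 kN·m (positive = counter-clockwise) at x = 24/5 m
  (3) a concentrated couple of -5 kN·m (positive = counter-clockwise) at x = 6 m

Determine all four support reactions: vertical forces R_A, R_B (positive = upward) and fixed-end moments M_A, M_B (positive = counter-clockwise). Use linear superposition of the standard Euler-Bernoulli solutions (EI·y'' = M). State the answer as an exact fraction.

R_A = 41307/1600 kN, M_A = 54701/1200 kN·m, R_B = 86693/1600 kN, M_B = -24553/400 kN·m

Load 1 — triangular load w₀=20 kN/m (0→w₀ over full span):
  R_A = 3w₀L/20 = 3·20·8/20 = 24 kN
  M_A = w₀L²/30 = 20·8²/30 = 128/3 kN·m
  R_B = 7w₀L/20 = 7·20·8/20 = 56 kN
  M_B = -w₀L²/20 = -20·8²/20 = -64 kN·m
Load 2 — applied couple M₀=14 kN·m at a=24/5 m (b=L-a=16/5):
  R_A = 6M₀ab/L³ = 6·14·(24/5)·(16/5)/8³ = 63/25 kN
  M_A = M₀b(2a-b)/L² = 14·(16/5)·(2·(24/5)-(16/5))/8² = 112/25 kN·m
  R_B = -6M₀ab/L³ = -6·14·(24/5)·(16/5)/8³ = -63/25 kN
  M_B = M₀a(2b-a)/L² = 14·(24/5)·(2·(16/5)-(24/5))/8² = 42/25 kN·m
Load 3 — applied couple M₀=-5 kN·m at a=6 m (b=L-a=2):
  R_A = 6M₀ab/L³ = 6·(-5)·6·2/8³ = -45/64 kN
  M_A = M₀b(2a-b)/L² = (-5)·2·(2·6-2)/8² = -25/16 kN·m
  R_B = -6M₀ab/L³ = -6·(-5)·6·2/8³ = 45/64 kN
  M_B = M₀a(2b-a)/L² = (-5)·6·(2·2-6)/8² = 15/16 kN·m
Superposition: R_A = 41307/1600 kN, M_A = 54701/1200 kN·m, R_B = 86693/1600 kN, M_B = -24553/400 kN·m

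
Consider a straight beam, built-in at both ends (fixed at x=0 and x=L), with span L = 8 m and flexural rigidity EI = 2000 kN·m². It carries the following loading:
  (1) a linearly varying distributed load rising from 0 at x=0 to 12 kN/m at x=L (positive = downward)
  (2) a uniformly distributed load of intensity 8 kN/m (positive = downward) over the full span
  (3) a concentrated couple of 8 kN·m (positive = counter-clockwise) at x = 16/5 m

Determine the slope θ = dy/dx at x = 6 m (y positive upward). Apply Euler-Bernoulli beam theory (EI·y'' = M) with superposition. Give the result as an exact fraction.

Load 1 — triangular load w₀=12 kN/m (0→w₀ over full span):
  θ_1 = -w₀(2x(L-x)(L-2x)(x+2L)+x²(L-x)²)/(120LEI) = -12·(2·6·(8-6)·(8-2·6)·(6+2·8)+6²·(8-6)²)/(120·8·2000) = 123/10000 rad
Load 2 — uniform load w=8 kN/m over full span:
  θ_2 = -wx(L-x)(L-2x)/(12EI) = -8·6·(8-6)·(8-2·6)/(12·2000) = 2/125 rad
Load 3 — applied couple M₀=8 kN·m at a=16/5 m (b=L-a=24/5):
  θ_3 = (R_Ax²/2 - M_Ax - M₀(x-a))/EI  [x>a] with R_A=36/25, M_A=24/25 = ((36/25)·6²/2 - (24/25)·6 - 8·(6-(16/5)))/2000 = -7/6250 rad
Superposition: θ = Σ θ_i = 1359/50000 rad ≈ 0.027180 rad

θ(6) = 1359/50000 rad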